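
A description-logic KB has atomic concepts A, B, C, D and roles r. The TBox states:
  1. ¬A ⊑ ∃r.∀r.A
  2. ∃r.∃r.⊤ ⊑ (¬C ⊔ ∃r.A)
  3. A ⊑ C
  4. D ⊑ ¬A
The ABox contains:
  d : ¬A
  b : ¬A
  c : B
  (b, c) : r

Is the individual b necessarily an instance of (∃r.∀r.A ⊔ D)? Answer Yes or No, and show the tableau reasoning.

Yes

1. b : (∃r.∀r.A ⊔ D)?  L(b) = {¬A} ∪ {(∀r.∃r.¬A ⊓ ¬D)}
   clash {A, ¬A} at an ∃-successor — b ∈ (∃r.∀r.A ⊔ D)
2. Hence b : (∃r.∀r.A ⊔ D): entailed.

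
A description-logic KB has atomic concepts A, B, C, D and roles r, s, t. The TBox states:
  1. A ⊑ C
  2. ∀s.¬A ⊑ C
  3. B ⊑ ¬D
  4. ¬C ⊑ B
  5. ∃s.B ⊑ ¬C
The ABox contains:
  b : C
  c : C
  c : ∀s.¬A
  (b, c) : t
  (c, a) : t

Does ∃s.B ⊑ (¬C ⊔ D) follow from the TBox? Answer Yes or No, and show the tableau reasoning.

1. ∃s.B ⊑ (¬C ⊔ D)  ⇔  (∃s.B ⊓ (C ⊓ ¬D)) unsat w.r.t. T
   all branches close; clash {C, ¬C} at x₀
2. Hence ∃s.B ⊑ (¬C ⊔ D): entailed.

Yes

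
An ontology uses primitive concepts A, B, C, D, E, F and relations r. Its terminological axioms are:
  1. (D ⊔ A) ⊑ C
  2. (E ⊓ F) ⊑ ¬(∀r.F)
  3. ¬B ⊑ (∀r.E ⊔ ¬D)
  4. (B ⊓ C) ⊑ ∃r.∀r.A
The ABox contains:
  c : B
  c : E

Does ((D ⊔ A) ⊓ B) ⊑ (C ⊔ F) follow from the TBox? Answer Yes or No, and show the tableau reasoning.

Yes

1. ((D ⊔ A) ⊓ B) ⊑ (C ⊔ F)  ⇔  (((D ⊔ A) ⊓ B) ⊓ (¬C ⊓ ¬F)) unsat w.r.t. T
   all branches close; clash {C, ¬C} at x₀
2. Hence ((D ⊔ A) ⊓ B) ⊑ (C ⊔ F): entailed.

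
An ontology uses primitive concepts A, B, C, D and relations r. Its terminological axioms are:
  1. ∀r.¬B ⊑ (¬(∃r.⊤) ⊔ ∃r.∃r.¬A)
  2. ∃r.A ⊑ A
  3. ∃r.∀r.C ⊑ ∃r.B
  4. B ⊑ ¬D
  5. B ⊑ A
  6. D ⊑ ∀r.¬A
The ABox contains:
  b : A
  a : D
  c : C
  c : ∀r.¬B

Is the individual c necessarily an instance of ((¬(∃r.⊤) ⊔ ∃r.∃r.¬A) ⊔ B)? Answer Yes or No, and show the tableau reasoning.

Yes

1. c : ((¬(∃r.⊤) ⊔ ∃r.∃r.¬A) ⊔ B)?  L(c) = {C, ∀r.¬B} ∪ {((∃r.⊤ ⊓ ∀r.∀r.A) ⊓ ¬B)}
   clash {B, ¬B} at an ∃-successor — c ∈ ((¬(∃r.⊤) ⊔ ∃r.∃r.¬A) ⊔ B)
2. Hence c : ((¬(∃r.⊤) ⊔ ∃r.∃r.¬A) ⊔ B): entailed.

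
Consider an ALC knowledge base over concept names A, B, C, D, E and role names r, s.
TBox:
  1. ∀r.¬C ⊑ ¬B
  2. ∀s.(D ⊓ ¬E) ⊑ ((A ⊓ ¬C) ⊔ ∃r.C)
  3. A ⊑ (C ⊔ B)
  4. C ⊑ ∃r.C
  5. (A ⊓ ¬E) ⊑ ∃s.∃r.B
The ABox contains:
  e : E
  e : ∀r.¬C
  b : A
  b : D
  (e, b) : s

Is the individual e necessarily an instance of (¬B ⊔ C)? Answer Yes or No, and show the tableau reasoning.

Yes

1. e : (¬B ⊔ C)?  L(e) = {E, ∀r.¬C} ∪ {(B ⊓ ¬C)}
   clash {B, ¬B} at e — e ∈ (¬B ⊔ C)
2. Hence e : (¬B ⊔ C): entailed.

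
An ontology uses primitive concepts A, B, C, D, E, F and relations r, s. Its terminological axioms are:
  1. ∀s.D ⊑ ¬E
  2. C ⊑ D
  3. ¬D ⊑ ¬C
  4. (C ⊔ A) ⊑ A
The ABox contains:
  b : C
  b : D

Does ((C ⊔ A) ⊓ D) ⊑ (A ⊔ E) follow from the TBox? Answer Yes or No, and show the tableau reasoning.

Yes

1. ((C ⊔ A) ⊓ D) ⊑ (A ⊔ E)  ⇔  (((C ⊔ A) ⊓ D) ⊓ (¬A ⊓ ¬E)) unsat w.r.t. T
   all branches close; clash {A, ¬A} at x₀
2. Hence ((C ⊔ A) ⊓ D) ⊑ (A ⊔ E): entailed.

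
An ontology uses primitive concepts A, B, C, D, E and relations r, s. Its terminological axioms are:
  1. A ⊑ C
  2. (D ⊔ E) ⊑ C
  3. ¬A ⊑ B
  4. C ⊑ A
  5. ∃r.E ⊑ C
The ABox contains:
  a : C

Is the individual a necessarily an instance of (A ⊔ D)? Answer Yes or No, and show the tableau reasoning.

1. a : (A ⊔ D)?  L(a) = {C} ∪ {(¬A ⊓ ¬D)}
   clash {A, ¬A} at a — a ∈ (A ⊔ D)
2. Hence a : (A ⊔ D): entailed.

Yes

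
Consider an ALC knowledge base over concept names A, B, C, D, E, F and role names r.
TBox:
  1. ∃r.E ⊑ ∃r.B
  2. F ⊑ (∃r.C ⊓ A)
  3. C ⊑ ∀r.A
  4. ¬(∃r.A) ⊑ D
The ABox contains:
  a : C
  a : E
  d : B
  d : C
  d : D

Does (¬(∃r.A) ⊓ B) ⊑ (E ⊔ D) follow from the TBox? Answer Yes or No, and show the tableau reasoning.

Yes

1. (¬(∃r.A) ⊓ B) ⊑ (E ⊔ D)  ⇔  ((∀r.¬A ⊓ B) ⊓ (¬E ⊓ ¬D)) unsat w.r.t. T
   all branches close; clash {D, ¬D} at x₀
2. Hence (¬(∃r.A) ⊓ B) ⊑ (E ⊔ D): entailed.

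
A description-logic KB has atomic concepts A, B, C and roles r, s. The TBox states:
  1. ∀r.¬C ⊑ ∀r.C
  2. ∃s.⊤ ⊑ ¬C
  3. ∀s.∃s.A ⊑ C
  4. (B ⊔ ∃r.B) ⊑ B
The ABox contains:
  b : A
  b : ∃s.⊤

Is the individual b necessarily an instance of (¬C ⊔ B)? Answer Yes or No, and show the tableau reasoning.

Yes

1. b : (¬C ⊔ B)?  L(b) = {A, ∃s.⊤} ∪ {(C ⊓ ¬B)}
   clash {C, ¬C} at b — b ∈ (¬C ⊔ B)
2. Hence b : (¬C ⊔ B): entailed.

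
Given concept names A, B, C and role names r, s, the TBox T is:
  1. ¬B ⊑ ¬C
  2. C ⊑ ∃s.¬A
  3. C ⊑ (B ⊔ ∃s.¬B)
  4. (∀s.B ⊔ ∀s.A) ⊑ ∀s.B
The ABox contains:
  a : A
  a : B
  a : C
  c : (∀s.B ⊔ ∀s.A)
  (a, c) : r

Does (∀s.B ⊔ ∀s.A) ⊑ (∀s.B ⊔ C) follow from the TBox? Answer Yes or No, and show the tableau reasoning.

Yes

1. (∀s.B ⊔ ∀s.A) ⊑ (∀s.B ⊔ C)  ⇔  ((∀s.B ⊔ ∀s.A) ⊓ (∃s.¬B ⊓ ¬C)) unsat w.r.t. T
   all branches close; clash {B, ¬B} at an ∃-successor
2. Hence (∀s.B ⊔ ∀s.A) ⊑ (∀s.B ⊔ C): entailed.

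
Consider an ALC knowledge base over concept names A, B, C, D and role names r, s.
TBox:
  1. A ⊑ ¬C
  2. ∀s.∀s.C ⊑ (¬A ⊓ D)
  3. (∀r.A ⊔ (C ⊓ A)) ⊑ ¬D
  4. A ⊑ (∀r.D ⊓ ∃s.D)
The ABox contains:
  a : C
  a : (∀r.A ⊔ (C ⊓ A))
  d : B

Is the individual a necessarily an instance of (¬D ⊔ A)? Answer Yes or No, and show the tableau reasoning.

Yes

1. a : (¬D ⊔ A)?  L(a) = {C, (∀r.A ⊔ (C ⊓ A))} ∪ {(D ⊓ ¬A)}
   clash {A, ¬A} at a — a ∈ (¬D ⊔ A)
2. Hence a : (¬D ⊔ A): entailed.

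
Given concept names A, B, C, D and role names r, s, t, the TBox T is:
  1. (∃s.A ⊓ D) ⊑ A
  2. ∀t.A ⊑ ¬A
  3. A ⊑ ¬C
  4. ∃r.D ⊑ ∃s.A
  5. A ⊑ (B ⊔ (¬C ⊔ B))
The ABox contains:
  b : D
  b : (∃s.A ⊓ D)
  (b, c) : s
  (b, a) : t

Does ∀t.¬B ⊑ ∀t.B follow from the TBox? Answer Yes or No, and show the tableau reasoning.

No

1. ∀t.¬B ⊑ ∀t.B  ⇔  (∀t.¬B ⊓ ∃t.¬B) unsat w.r.t. T
   open: L(x₀) ⊇ {¬A, ∀r.¬D, ∀s.¬A, ∀t.¬B, ∃t.¬B} (+ ∃-successors)
2. Hence ∀t.¬B ⊑ ∀t.B: not entailed.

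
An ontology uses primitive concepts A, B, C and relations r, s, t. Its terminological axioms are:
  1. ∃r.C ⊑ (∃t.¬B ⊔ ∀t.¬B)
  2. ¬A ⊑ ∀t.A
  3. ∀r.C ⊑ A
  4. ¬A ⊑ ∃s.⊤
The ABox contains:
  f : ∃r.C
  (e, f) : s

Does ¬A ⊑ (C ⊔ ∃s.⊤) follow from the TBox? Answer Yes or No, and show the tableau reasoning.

1. ¬A ⊑ (C ⊔ ∃s.⊤)  ⇔  (¬A ⊓ (¬C ⊓ ∀s.⊥)) unsat w.r.t. T
   all branches close; clash {A, ¬A} at x₀
2. Hence ¬A ⊑ (C ⊔ ∃s.⊤): entailed.

Yes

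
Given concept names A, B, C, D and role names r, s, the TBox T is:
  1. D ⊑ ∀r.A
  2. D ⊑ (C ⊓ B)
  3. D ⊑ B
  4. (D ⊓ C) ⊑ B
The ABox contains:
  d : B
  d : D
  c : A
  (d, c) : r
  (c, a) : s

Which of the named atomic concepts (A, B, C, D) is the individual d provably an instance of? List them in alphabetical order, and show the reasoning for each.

1. d : A?  L(d) = {B, D} ∪ {¬A}
   apply at d: D⊑∀r.A; D⊑(C ⊓ B)
   open: L(d) ⊇ {B, C, D, ¬A, ∀r.A} — d ∉ A possible
2. d : B?  L(d) = {B, D} ∪ {¬B}
   clash {B, ¬B} at d — d ∈ B
3. d : C?  L(d) = {B, D} ∪ {¬C}
   clash {C, ¬C} at d — d ∈ C
4. d : D?  L(d) = {B, D} ∪ {¬D}
   clash {D, ¬D} at d — d ∈ D
5. Entailed for d: {B, C, D}

{B, C, D}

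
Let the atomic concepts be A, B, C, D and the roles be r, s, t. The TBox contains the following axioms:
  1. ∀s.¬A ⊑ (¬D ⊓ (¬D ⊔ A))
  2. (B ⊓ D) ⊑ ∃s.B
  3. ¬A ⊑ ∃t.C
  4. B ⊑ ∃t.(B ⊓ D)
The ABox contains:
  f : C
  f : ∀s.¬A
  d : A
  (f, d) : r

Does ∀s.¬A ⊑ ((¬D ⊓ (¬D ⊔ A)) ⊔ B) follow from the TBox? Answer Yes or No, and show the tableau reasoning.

1. ∀s.¬A ⊑ ((¬D ⊓ (¬D ⊔ A)) ⊔ B)  ⇔  (∀s.¬A ⊓ ((D ⊔ (D ⊓ ¬A)) ⊓ ¬B)) unsat w.r.t. T
   all branches close; clash {D, ¬D} at x₀
2. Hence ∀s.¬A ⊑ ((¬D ⊓ (¬D ⊔ A)) ⊔ B): entailed.

Yes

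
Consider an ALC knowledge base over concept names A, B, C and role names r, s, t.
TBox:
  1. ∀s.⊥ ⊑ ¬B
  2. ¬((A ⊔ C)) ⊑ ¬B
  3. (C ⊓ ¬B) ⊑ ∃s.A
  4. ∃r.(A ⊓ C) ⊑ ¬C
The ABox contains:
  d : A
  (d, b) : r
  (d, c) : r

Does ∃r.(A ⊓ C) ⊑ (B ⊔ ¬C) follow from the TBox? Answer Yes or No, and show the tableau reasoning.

Yes

1. ∃r.(A ⊓ C) ⊑ (B ⊔ ¬C)  ⇔  (∃r.(A ⊓ C) ⊓ (¬B ⊓ C)) unsat w.r.t. T
   all branches close; clash {C, ¬C} at x₀
2. Hence ∃r.(A ⊓ C) ⊑ (B ⊔ ¬C): entailed.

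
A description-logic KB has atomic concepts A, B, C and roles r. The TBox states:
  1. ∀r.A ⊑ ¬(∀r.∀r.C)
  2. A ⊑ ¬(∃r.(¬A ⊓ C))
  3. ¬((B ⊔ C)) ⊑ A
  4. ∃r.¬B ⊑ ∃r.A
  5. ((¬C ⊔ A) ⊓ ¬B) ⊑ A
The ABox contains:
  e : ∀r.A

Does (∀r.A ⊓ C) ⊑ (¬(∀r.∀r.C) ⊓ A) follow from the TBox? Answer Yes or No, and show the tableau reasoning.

No

1. (∀r.A ⊓ C) ⊑ (¬(∀r.∀r.C) ⊓ A)  ⇔  ((∀r.A ⊓ C) ⊓ (∀r.∀r.C ⊔ ¬A)) unsat w.r.t. T
   apply at x₀: ∀r.A⊑¬(∀r.∀r.C)
   open: L(x₀) ⊇ {C, ¬A, ∀r.A, ∀r.B, ∃r.∃r.¬C} (+ ∃-successors)
2. Hence (∀r.A ⊓ C) ⊑ (¬(∀r.∀r.C) ⊓ A): not entailed.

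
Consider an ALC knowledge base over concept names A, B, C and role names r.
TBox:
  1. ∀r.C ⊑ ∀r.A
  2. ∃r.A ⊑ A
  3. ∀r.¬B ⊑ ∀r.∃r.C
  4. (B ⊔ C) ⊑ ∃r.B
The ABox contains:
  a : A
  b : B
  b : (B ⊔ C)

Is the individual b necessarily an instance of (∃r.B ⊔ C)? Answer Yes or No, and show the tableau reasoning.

1. b : (∃r.B ⊔ C)?  L(b) = {B, (B ⊔ C)} ∪ {(∀r.¬B ⊓ ¬C)}
   clash {B, ¬B} at an ∃-successor — b ∈ (∃r.B ⊔ C)
2. Hence b : (∃r.B ⊔ C): entailed.

Yes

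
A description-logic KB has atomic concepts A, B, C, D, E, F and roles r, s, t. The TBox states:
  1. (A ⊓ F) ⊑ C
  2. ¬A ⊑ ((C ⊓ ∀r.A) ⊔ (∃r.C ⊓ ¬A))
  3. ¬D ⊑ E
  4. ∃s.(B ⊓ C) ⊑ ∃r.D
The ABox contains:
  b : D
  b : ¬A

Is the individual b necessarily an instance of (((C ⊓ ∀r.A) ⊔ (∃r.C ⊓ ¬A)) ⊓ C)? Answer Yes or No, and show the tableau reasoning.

1. b : (((C ⊓ ∀r.A) ⊔ (∃r.C ⊓ ¬A)) ⊓ C)?  L(b) = {D, ¬A} ∪ {(((¬C ⊔ ∃r.¬A) ⊓ (∀r.¬C ⊔ A)) ⊔ ¬C)}
   apply at b: ¬A⊑((C ⊓ ∀r.A) ⊔ (∃r.C ⊓ ¬A))
   open: L(b) ⊇ {D, ¬A, ¬C, ∀s.(¬B ⊔ ¬C), ∃r.C} (+ ∃-successors) — b ∉ (((C ⊓ ∀r.A) ⊔ (∃r.C ⊓ ¬A)) ⊓ C) possible
2. Hence b : (((C ⊓ ∀r.A) ⊔ (∃r.C ⊓ ¬A)) ⊓ C): not entailed.

No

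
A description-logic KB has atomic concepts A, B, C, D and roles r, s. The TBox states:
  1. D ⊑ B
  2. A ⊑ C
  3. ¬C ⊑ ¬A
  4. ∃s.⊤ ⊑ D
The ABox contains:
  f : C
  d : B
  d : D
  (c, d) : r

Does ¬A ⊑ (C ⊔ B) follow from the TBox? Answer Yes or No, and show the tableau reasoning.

No

1. ¬A ⊑ (C ⊔ B)  ⇔  (¬A ⊓ (¬C ⊓ ¬B)) unsat w.r.t. T
   open: L(x₀) ⊇ {¬A, ¬B, ¬C, ¬D, ∀s.⊥}
2. Hence ¬A ⊑ (C ⊔ B): not entailed.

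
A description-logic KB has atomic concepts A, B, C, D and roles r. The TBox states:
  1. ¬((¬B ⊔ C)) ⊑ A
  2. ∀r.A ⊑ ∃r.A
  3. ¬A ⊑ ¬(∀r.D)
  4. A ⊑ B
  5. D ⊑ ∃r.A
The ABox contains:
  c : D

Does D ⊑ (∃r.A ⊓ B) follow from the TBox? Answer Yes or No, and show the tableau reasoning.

No

1. D ⊑ (∃r.A ⊓ B)  ⇔  (D ⊓ (∀r.¬A ⊔ ¬B)) unsat w.r.t. T
   apply at x₀: D⊑∃r.A
   open: L(x₀) ⊇ {D, ¬A, ¬B, ∃r.A, ∃r.¬D} (+ ∃-successors)
2. Hence D ⊑ (∃r.A ⊓ B): not entailed.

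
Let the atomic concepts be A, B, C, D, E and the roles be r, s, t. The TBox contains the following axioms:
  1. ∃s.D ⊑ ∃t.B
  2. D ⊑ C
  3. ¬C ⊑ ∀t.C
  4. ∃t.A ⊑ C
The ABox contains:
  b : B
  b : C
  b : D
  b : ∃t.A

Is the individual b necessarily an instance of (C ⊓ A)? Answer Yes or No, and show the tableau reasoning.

No

1. b : (C ⊓ A)?  L(b) = {B, C, D, ∃t.A} ∪ {(¬C ⊔ ¬A)}
   open: L(b) ⊇ {B, C, D, ¬A, ∀s.¬D, …} (+ ∃-successors) — b ∉ (C ⊓ A) possible
2. Hence b : (C ⊓ A): not entailed.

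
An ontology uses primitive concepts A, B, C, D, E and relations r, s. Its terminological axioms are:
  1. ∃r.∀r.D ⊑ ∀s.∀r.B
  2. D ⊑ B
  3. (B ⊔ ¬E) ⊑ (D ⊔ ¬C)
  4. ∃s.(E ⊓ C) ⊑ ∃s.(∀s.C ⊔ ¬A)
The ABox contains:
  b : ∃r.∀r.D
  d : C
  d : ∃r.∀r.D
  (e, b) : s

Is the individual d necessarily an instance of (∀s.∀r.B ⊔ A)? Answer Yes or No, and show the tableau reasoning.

Yes

1. d : (∀s.∀r.B ⊔ A)?  L(d) = {C, ∃r.∀r.D} ∪ {(∃s.∃r.¬B ⊓ ¬A)}
   clash {C, ¬C} at d — d ∈ (∀s.∀r.B ⊔ A)
2. Hence d : (∀s.∀r.B ⊔ A): entailed.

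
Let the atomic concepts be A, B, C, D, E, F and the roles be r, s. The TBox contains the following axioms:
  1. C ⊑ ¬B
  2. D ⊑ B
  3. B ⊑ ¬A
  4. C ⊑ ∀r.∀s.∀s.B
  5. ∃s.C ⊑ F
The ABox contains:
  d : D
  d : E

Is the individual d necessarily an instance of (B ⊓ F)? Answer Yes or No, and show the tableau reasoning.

No

1. d : (B ⊓ F)?  L(d) = {D, E} ∪ {(¬B ⊔ ¬F)}
   apply at d: D⊑B
   open: L(d) ⊇ {B, D, E, ¬A, ¬C, …} — d ∉ (B ⊓ F) possible
2. Hence d : (B ⊓ F): not entailed.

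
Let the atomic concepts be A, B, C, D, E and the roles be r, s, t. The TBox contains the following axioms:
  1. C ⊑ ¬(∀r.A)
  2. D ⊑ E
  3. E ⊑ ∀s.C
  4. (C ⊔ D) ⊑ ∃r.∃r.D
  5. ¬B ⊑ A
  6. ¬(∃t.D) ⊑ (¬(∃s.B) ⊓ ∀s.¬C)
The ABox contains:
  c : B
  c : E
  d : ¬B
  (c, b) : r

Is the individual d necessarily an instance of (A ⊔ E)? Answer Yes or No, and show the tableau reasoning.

1. d : (A ⊔ E)?  L(d) = {¬B} ∪ {(¬A ⊓ ¬E)}
   clash {A, ¬A} at d — d ∈ (A ⊔ E)
2. Hence d : (A ⊔ E): entailed.

Yes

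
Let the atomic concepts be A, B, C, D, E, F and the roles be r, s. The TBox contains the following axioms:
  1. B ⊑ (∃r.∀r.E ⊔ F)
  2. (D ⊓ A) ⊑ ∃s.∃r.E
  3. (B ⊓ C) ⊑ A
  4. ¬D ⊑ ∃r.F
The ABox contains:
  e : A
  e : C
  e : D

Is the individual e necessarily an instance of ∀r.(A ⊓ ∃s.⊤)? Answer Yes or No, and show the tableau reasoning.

1. e : ∀r.(A ⊓ ∃s.⊤)?  L(e) = {A, C, D} ∪ {∃r.(¬A ⊔ ∀s.⊥)}
   open: L(e) ⊇ {A, C, D, ¬B, ∃r.(¬A ⊔ ∀s.⊥), …} (+ ∃-successors) — e ∉ ∀r.(A ⊓ ∃s.⊤) possible
2. Hence e : ∀r.(A ⊓ ∃s.⊤): not entailed.

No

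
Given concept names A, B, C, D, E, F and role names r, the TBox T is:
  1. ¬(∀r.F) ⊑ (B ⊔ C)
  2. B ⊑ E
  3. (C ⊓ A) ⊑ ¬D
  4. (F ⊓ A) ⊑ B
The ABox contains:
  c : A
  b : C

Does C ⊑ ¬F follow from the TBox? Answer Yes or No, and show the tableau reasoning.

No

1. C ⊑ ¬F  ⇔  (C ⊓ F) unsat w.r.t. T
   open: L(x₀) ⊇ {C, F, ¬A, ¬B, ∀r.F}
2. Hence C ⊑ ¬F: not entailed.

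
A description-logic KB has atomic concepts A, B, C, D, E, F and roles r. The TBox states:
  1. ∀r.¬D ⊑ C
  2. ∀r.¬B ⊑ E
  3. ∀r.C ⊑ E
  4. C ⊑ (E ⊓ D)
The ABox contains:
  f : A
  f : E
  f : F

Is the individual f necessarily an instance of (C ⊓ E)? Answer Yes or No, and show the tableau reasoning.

1. f : (C ⊓ E)?  L(f) = {A, E, F} ∪ {(¬C ⊔ ¬E)}
   open: L(f) ⊇ {A, E, F, ¬C, ∃r.D} (+ ∃-successors) — f ∉ (C ⊓ E) possible
2. Hence f : (C ⊓ E): not entailed.

No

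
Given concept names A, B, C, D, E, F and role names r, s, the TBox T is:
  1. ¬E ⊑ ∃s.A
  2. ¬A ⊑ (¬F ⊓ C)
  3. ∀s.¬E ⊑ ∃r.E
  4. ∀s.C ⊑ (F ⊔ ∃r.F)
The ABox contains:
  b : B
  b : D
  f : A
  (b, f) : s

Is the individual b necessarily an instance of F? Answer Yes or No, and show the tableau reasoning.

1. b : F?  L(b) = {B, D} ∪ {¬F}
   open: L(b) ⊇ {A, B, D, E, ¬F, …} (+ ∃-successors) — b ∉ F possible
2. Hence b : F: not entailed.

No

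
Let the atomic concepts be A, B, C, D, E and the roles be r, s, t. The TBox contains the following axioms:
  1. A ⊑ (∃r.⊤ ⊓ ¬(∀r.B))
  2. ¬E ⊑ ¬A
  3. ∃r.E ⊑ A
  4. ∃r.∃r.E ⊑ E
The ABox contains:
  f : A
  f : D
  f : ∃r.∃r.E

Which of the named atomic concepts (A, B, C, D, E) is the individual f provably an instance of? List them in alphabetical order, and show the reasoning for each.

1. f : A?  L(f) = {A, D, ∃r.∃r.E} ∪ {¬A}
   clash {A, ¬A} at f — f ∈ A
2. f : B?  L(f) = {A, D, ∃r.∃r.E} ∪ {¬B}
   apply at f: A⊑(∃r.⊤ ⊓ ¬(∀r.B)); ∃r.∃r.E⊑E
   open: L(f) ⊇ {A, D, E, ¬B, ∃r.¬B, …} (+ ∃-successors) — f ∉ B possible
3. f : C?  L(f) = {A, D, ∃r.∃r.E} ∪ {¬C}
   apply at f: A⊑(∃r.⊤ ⊓ ¬(∀r.B)); ∃r.∃r.E⊑E
   open: L(f) ⊇ {A, D, E, ¬C, ∃r.¬B, …} (+ ∃-successors) — f ∉ C possible
4. f : D?  L(f) = {A, D, ∃r.∃r.E} ∪ {¬D}
   clash {D, ¬D} at f — f ∈ D
5. f : E?  L(f) = {A, D, ∃r.∃r.E} ∪ {¬E}
   clash {A, ¬A} at f — f ∈ E
6. Entailed for f: {A, D, E}

{A, D, E}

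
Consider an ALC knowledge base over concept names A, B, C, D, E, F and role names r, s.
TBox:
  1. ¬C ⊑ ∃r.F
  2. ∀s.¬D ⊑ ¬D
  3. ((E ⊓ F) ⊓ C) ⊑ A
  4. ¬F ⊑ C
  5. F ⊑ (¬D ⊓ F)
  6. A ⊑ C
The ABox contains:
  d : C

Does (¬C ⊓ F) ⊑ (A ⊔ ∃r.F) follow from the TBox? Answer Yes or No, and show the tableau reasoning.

Yes

1. (¬C ⊓ F) ⊑ (A ⊔ ∃r.F)  ⇔  ((¬C ⊓ F) ⊓ (¬A ⊓ ∀r.¬F)) unsat w.r.t. T
   all branches close; clash {A, ¬A} at x₀
2. Hence (¬C ⊓ F) ⊑ (A ⊔ ∃r.F): entailed.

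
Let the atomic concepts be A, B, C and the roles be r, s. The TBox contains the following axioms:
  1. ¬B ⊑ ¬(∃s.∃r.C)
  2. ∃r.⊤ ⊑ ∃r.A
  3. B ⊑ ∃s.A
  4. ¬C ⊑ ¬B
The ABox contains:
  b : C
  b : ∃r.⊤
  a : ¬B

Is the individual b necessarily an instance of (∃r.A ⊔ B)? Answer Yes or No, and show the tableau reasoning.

1. b : (∃r.A ⊔ B)?  L(b) = {C, ∃r.⊤} ∪ {(∀r.¬A ⊓ ¬B)}
   clash {A, ¬A} at an ∃-successor — b ∈ (∃r.A ⊔ B)
2. Hence b : (∃r.A ⊔ B): entailed.

Yes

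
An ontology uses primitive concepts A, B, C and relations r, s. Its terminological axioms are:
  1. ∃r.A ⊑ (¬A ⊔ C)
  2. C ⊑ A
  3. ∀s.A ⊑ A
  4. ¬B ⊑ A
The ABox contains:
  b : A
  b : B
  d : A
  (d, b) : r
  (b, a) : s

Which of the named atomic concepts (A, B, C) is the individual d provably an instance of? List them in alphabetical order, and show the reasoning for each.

{A, C}

1. d : A?  L(d) = {A} ∪ {¬A}
   clash {A, ¬A} at d — d ∈ A
2. d : B?  L(d) = {A} ∪ {¬B}
   open: L(d) ⊇ {A, C, ¬B} — d ∉ B possible
3. d : C?  L(d) = {A} ∪ {¬C}
   clash {C, ¬C} at d — d ∈ C
4. Entailed for d: {A, C}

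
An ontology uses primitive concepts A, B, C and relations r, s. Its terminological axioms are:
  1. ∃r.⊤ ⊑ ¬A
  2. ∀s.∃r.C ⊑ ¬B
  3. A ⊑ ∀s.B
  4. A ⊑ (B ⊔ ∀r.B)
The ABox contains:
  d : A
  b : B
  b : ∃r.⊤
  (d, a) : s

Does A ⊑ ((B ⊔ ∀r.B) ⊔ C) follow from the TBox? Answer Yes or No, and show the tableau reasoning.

Yes

1. A ⊑ ((B ⊔ ∀r.B) ⊔ C)  ⇔  (A ⊓ ((¬B ⊓ ∃r.¬B) ⊓ ¬C)) unsat w.r.t. T
   all branches close; clash {A, ¬A} at x₀
2. Hence A ⊑ ((B ⊔ ∀r.B) ⊔ C): entailed.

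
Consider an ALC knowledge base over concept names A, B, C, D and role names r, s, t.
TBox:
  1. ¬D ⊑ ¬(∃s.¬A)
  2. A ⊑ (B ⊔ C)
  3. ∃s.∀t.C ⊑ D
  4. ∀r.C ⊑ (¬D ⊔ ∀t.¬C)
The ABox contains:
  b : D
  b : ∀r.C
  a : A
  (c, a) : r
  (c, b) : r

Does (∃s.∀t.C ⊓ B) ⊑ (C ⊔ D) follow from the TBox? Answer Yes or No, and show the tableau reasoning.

Yes

1. (∃s.∀t.C ⊓ B) ⊑ (C ⊔ D)  ⇔  ((∃s.∀t.C ⊓ B) ⊓ (¬C ⊓ ¬D)) unsat w.r.t. T
   all branches close; clash {D, ¬D} at x₀
2. Hence (∃s.∀t.C ⊓ B) ⊑ (C ⊔ D): entailed.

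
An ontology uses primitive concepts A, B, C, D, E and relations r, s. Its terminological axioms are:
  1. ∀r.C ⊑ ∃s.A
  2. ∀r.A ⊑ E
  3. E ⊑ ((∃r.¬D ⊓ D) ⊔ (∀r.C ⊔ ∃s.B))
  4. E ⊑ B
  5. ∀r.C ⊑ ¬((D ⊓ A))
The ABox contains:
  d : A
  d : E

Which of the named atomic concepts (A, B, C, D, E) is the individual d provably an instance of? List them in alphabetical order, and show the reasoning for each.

1. d : A?  L(d) = {A, E} ∪ {¬A}
   clash {A, ¬A} at d — d ∈ A
2. d : B?  L(d) = {A, E} ∪ {¬B}
   clash {B, ¬B} at d — d ∈ B
3. d : C?  L(d) = {A, E} ∪ {¬C}
   apply at d: E⊑((∃r.¬D ⊓ D) ⊔ (∀r.C ⊔ ∃s.B)); E⊑B
   open: L(d) ⊇ {A, B, D, E, ¬C, …} (+ ∃-successors) — d ∉ C possible
4. d : D?  L(d) = {A, E} ∪ {¬D}
   apply at d: E⊑((∃r.¬D ⊓ D) ⊔ (∀r.C ⊔ ∃s.B)); E⊑B
   open: L(d) ⊇ {A, B, E, ¬D, ∃r.¬C, …} (+ ∃-successors) — d ∉ D possible
5. d : E?  L(d) = {A, E} ∪ {¬E}
   clash {E, ¬E} at d — d ∈ E
6. Entailed for d: {A, B, E}

{A, B, E}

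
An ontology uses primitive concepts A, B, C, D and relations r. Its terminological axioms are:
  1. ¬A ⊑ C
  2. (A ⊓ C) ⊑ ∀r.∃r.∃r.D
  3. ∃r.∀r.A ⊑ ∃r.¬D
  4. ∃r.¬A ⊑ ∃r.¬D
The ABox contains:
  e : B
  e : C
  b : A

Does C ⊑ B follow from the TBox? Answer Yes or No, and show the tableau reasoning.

1. C ⊑ B  ⇔  (C ⊓ ¬B) unsat w.r.t. T
   open: L(x₀) ⊇ {C, ¬A, ¬B, ∀r.A, ∀r.∃r.¬A}
2. Hence C ⊑ B: not entailed.

No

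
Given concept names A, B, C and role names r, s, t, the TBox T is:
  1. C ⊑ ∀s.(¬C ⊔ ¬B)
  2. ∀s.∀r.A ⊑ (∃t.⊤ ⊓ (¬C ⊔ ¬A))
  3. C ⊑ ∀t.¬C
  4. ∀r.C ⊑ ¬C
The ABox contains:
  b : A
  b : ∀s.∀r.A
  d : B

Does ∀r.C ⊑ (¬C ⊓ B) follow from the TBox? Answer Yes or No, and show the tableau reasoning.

No

1. ∀r.C ⊑ (¬C ⊓ B)  ⇔  (∀r.C ⊓ (C ⊔ ¬B)) unsat w.r.t. T
   apply at x₀: ∀r.C⊑¬C
   open: L(x₀) ⊇ {¬B, ¬C, ∀r.C, ∃s.∃r.¬A} (+ ∃-successors)
2. Hence ∀r.C ⊑ (¬C ⊓ B): not entailed.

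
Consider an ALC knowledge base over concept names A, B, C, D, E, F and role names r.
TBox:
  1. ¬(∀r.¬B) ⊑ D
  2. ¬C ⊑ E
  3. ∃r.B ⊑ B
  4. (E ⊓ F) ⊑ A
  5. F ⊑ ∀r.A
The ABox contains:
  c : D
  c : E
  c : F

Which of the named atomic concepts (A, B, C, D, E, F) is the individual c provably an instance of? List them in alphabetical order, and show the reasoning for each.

{A, D, E, F}

1. c : A?  L(c) = {D, E, F} ∪ {¬A}
   clash {A, ¬A} at c — c ∈ A
2. c : B?  L(c) = {D, E, F} ∪ {¬B}
   apply at c: F⊑∀r.A
   open: L(c) ⊇ {A, D, E, F, ¬B, …} — c ∉ B possible
3. c : C?  L(c) = {D, E, F} ∪ {¬C}
   apply at c: F⊑∀r.A
   open: L(c) ⊇ {A, D, E, F, ¬C, …} — c ∉ C possible
4. c : D?  L(c) = {D, E, F} ∪ {¬D}
   clash {D, ¬D} at c — c ∈ D
5. c : E?  L(c) = {D, E, F} ∪ {¬E}
   clash {E, ¬E} at c — c ∈ E
6. c : F?  L(c) = {D, E, F} ∪ {¬F}
   clash {F, ¬F} at c — c ∈ F
7. Entailed for c: {A, D, E, F}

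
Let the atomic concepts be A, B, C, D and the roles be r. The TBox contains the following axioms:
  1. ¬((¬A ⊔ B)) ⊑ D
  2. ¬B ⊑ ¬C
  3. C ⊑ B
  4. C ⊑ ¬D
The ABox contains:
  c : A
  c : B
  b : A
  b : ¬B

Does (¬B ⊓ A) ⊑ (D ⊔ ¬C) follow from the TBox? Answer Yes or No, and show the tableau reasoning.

Yes

1. (¬B ⊓ A) ⊑ (D ⊔ ¬C)  ⇔  ((¬B ⊓ A) ⊓ (¬D ⊓ C)) unsat w.r.t. T
   all branches close; clash {C, ¬C} at x₀
2. Hence (¬B ⊓ A) ⊑ (D ⊔ ¬C): entailed.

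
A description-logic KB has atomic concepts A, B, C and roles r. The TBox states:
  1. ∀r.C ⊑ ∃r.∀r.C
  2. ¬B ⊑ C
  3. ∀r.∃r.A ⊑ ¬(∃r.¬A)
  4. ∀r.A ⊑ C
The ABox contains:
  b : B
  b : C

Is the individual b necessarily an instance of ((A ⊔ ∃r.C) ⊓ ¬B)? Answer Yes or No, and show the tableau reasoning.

No

1. b : ((A ⊔ ∃r.C) ⊓ ¬B)?  L(b) = {B, C} ∪ {((¬A ⊓ ∀r.¬C) ⊔ B)}
   open: L(b) ⊇ {B, C, ∃r.¬C, ∃r.∀r.¬A} (+ ∃-successors) — b ∉ ((A ⊔ ∃r.C) ⊓ ¬B) possible
2. Hence b : ((A ⊔ ∃r.C) ⊓ ¬B): not entailed.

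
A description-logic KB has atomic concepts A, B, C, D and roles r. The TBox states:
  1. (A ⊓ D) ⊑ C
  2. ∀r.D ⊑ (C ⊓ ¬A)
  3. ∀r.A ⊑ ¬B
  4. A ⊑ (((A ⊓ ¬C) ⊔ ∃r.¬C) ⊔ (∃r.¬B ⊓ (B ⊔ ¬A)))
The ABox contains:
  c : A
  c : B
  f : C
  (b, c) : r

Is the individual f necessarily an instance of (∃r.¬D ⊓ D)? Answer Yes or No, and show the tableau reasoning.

No

1. f : (∃r.¬D ⊓ D)?  L(f) = {C} ∪ {(∀r.D ⊔ ¬D)}
   open: L(f) ⊇ {C, ¬A, ∀r.D, ∃r.¬A} (+ ∃-successors) — f ∉ (∃r.¬D ⊓ D) possible
2. Hence f : (∃r.¬D ⊓ D): not entailed.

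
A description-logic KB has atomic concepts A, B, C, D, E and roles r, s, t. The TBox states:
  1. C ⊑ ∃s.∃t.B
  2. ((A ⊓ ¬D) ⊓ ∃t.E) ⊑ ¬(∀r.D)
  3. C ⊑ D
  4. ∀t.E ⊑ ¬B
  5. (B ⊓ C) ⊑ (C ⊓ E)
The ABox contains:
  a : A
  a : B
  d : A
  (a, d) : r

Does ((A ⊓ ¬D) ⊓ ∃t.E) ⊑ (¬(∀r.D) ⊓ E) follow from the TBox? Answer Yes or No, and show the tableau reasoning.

No

1. ((A ⊓ ¬D) ⊓ ∃t.E) ⊑ (¬(∀r.D) ⊓ E)  ⇔  (((A ⊓ ¬D) ⊓ ∃t.E) ⊓ (∀r.D ⊔ ¬E)) unsat w.r.t. T
   apply at x₀: ((A ⊓ ¬D) ⊓ ∃t.E)⊑¬(∀r.D)
   open: L(x₀) ⊇ {A, ¬C, ¬D, ¬E, ∃r.¬D, …} (+ ∃-successors)
2. Hence ((A ⊓ ¬D) ⊓ ∃t.E) ⊑ (¬(∀r.D) ⊓ E): not entailed.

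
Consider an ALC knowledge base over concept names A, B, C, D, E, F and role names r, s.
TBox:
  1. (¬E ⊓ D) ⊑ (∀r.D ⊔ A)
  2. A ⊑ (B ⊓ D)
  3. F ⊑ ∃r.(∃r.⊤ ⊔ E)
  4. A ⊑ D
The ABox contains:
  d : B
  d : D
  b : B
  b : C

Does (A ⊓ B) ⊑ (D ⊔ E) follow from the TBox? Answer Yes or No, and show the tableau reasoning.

Yes

1. (A ⊓ B) ⊑ (D ⊔ E)  ⇔  ((A ⊓ B) ⊓ (¬D ⊓ ¬E)) unsat w.r.t. T
   all branches close; clash {D, ¬D} at x₀
2. Hence (A ⊓ B) ⊑ (D ⊔ E): entailed.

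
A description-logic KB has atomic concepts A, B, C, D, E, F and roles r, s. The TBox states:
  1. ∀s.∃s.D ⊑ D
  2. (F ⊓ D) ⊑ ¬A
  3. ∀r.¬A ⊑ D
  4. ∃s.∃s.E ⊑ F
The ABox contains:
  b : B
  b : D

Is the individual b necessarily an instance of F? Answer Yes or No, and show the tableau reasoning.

1. b : F?  L(b) = {B, D} ∪ {¬F}
   open: L(b) ⊇ {B, D, ¬F, ∀s.∀s.¬E} — b ∉ F possible
2. Hence b : F: not entailed.

No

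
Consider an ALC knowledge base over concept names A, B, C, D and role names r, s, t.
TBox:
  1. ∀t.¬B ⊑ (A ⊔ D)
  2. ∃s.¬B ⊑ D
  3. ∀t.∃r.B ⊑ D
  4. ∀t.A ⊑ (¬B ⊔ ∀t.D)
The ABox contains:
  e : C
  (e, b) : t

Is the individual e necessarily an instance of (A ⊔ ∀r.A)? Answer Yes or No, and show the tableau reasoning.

1. e : (A ⊔ ∀r.A)?  L(e) = {C} ∪ {(¬A ⊓ ∃r.¬A)}
   open: L(e) ⊇ {C, ¬A, ∀s.B, ∃r.¬A, ∃t.B, …} (+ ∃-successors) — e ∉ (A ⊔ ∀r.A) possible
2. Hence e : (A ⊔ ∀r.A): not entailed.

No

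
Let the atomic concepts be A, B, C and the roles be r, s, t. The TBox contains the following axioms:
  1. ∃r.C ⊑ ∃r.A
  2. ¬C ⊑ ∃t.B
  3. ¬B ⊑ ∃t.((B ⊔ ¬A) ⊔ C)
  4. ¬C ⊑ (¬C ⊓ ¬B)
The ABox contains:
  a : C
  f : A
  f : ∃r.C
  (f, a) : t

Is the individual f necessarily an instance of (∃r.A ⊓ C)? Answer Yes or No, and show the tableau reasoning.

No

1. f : (∃r.A ⊓ C)?  L(f) = {A, ∃r.C} ∪ {(∀r.¬A ⊔ ¬C)}
   apply at f: ∃r.C⊑∃r.A
   open: L(f) ⊇ {A, ¬B, ¬C, ∃r.A, ∃r.C, …} (+ ∃-successors) — f ∉ (∃r.A ⊓ C) possible
2. Hence f : (∃r.A ⊓ C): not entailed.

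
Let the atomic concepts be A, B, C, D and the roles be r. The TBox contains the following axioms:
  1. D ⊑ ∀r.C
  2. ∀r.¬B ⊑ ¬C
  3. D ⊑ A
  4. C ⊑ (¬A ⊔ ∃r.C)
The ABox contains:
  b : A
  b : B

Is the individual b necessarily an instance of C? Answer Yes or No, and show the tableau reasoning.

No

1. b : C?  L(b) = {A, B} ∪ {¬C}
   open: L(b) ⊇ {A, B, ¬C, ¬D} — b ∉ C possible
2. Hence b : C: not entailed.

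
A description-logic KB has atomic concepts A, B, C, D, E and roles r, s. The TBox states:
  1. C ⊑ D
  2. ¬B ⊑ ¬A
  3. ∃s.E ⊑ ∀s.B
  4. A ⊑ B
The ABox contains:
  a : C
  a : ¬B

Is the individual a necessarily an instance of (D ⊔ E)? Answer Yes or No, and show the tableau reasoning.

1. a : (D ⊔ E)?  L(a) = {C, ¬B} ∪ {(¬D ⊓ ¬E)}
   clash {D, ¬D} at a — a ∈ (D ⊔ E)
2. Hence a : (D ⊔ E): entailed.

Yes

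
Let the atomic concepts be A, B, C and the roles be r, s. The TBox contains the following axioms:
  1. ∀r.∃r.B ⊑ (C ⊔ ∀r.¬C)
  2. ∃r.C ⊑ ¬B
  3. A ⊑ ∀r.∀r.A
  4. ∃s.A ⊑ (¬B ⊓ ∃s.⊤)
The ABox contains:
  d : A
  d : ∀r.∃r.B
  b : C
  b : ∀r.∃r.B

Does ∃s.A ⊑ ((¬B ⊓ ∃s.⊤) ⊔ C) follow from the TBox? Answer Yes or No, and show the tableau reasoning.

Yes

1. ∃s.A ⊑ ((¬B ⊓ ∃s.⊤) ⊔ C)  ⇔  (∃s.A ⊓ ((B ⊔ ∀s.⊥) ⊓ ¬C)) unsat w.r.t. T
   all branches close; clash ⊥ at an ∃-successor
2. Hence ∃s.A ⊑ ((¬B ⊓ ∃s.⊤) ⊔ C): entailed.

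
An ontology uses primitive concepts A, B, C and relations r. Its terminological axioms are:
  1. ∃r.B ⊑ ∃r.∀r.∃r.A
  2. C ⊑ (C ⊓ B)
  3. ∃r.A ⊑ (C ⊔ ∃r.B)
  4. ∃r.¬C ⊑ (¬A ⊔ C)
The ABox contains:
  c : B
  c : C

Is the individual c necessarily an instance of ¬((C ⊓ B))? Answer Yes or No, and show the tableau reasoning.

No

1. c : ¬((C ⊓ B))?  L(c) = {B, C} ∪ {(C ⊓ B)}
   open: L(c) ⊇ {B, C, ∀r.C, ∀r.¬A, ∀r.¬B} — c ∉ ¬((C ⊓ B)) possible
2. Hence c : ¬((C ⊓ B)): not entailed.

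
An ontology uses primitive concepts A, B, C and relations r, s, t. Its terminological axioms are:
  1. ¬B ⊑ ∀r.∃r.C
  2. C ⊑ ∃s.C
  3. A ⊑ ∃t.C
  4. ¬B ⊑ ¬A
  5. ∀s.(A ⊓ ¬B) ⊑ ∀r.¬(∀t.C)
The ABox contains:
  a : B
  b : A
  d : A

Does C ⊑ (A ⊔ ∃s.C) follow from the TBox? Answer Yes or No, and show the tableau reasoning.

Yes

1. C ⊑ (A ⊔ ∃s.C)  ⇔  (C ⊓ (¬A ⊓ ∀s.¬C)) unsat w.r.t. T
   all branches close; clash {C, ¬C} at an ∃-successor
2. Hence C ⊑ (A ⊔ ∃s.C): entailed.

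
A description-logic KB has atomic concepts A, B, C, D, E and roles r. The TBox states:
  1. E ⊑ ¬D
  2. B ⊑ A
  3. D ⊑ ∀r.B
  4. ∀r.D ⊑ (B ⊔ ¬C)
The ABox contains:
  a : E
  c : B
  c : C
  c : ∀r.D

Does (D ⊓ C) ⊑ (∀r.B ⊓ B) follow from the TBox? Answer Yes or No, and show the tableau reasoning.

No

1. (D ⊓ C) ⊑ (∀r.B ⊓ B)  ⇔  ((D ⊓ C) ⊓ (∃r.¬B ⊔ ¬B)) unsat w.r.t. T
   apply at x₀: D⊑∀r.B
   open: L(x₀) ⊇ {C, D, ¬B, ¬E, ∀r.B, …} (+ ∃-successors)
2. Hence (D ⊓ C) ⊑ (∀r.B ⊓ B): not entailed.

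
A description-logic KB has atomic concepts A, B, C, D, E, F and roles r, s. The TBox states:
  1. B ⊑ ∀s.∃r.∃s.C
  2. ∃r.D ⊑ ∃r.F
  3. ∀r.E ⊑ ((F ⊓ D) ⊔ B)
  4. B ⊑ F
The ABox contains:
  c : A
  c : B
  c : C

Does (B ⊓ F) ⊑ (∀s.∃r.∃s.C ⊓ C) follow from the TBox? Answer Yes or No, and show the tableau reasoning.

1. (B ⊓ F) ⊑ (∀s.∃r.∃s.C ⊓ C)  ⇔  ((B ⊓ F) ⊓ (∃s.∀r.∀s.¬C ⊔ ¬C)) unsat w.r.t. T
   apply at x₀: B⊑∀s.∃r.∃s.C
   open: L(x₀) ⊇ {B, F, ¬C, ∀r.¬D, ∀s.∃r.∃s.C, …} (+ ∃-successors)
2. Hence (B ⊓ F) ⊑ (∀s.∃r.∃s.C ⊓ C): not entailed.

No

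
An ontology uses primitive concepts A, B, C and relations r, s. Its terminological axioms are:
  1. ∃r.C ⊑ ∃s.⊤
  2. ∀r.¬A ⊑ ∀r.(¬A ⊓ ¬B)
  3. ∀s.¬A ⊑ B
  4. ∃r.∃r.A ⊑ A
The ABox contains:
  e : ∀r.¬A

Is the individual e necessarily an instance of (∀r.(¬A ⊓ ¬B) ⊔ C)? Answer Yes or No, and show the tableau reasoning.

1. e : (∀r.(¬A ⊓ ¬B) ⊔ C)?  L(e) = {∀r.¬A} ∪ {(∃r.(A ⊔ B) ⊓ ¬C)}
   clash {B, ¬B} at an ∃-successor — e ∈ (∀r.(¬A ⊓ ¬B) ⊔ C)
2. Hence e : (∀r.(¬A ⊓ ¬B) ⊔ C): entailed.

Yes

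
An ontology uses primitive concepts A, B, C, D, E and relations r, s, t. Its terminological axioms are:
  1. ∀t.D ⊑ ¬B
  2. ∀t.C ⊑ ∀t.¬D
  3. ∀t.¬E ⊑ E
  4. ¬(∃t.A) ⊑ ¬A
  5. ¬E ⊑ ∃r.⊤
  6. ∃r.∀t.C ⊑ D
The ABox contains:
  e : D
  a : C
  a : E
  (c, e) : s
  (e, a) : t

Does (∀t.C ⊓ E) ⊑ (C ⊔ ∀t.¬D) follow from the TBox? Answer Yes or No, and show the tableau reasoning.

Yes

1. (∀t.C ⊓ E) ⊑ (C ⊔ ∀t.¬D)  ⇔  ((∀t.C ⊓ E) ⊓ (¬C ⊓ ∃t.D)) unsat w.r.t. T
   all branches close; clash {D, ¬D} at an ∃-successor
2. Hence (∀t.C ⊓ E) ⊑ (C ⊔ ∀t.¬D): entailed.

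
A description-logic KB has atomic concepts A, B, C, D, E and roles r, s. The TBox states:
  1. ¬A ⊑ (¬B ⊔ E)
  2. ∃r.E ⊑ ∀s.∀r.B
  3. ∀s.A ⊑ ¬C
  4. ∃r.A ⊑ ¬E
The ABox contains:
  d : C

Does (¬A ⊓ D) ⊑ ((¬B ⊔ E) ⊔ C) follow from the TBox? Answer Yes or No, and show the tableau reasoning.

Yes

1. (¬A ⊓ D) ⊑ ((¬B ⊔ E) ⊔ C)  ⇔  ((¬A ⊓ D) ⊓ ((B ⊓ ¬E) ⊓ ¬C)) unsat w.r.t. T
   all branches close; clash {E, ¬E} at x₀
2. Hence (¬A ⊓ D) ⊑ ((¬B ⊔ E) ⊔ C): entailed.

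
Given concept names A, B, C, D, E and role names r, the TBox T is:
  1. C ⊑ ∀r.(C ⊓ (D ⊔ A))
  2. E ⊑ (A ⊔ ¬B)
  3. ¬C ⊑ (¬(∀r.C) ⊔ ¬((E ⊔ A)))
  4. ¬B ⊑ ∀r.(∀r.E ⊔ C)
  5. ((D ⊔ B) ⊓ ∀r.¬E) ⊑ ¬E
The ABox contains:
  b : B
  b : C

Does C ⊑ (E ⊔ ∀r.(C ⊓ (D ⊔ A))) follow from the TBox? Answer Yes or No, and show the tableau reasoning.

1. C ⊑ (E ⊔ ∀r.(C ⊓ (D ⊔ A)))  ⇔  (C ⊓ (¬E ⊓ ∃r.(¬C ⊔ (¬D ⊓ ¬A)))) unsat w.r.t. T
   all branches close; clash {A, ¬A} at an ∃-successor
2. Hence C ⊑ (E ⊔ ∀r.(C ⊓ (D ⊔ A))): entailed.

Yes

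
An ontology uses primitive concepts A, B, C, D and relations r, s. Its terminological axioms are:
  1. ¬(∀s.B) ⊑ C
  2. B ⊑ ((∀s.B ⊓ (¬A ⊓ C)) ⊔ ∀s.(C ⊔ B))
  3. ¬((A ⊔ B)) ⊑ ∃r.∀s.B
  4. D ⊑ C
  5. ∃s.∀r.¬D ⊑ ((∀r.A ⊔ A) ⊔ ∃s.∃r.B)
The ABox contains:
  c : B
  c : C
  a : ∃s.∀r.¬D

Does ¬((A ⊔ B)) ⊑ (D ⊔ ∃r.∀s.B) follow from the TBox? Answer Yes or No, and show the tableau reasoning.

Yes

1. ¬((A ⊔ B)) ⊑ (D ⊔ ∃r.∀s.B)  ⇔  ((¬A ⊓ ¬B) ⊓ (¬D ⊓ ∀r.∃s.¬B)) unsat w.r.t. T
   all branches close; clash {B, ¬B} at an ∃-successor
2. Hence ¬((A ⊔ B)) ⊑ (D ⊔ ∃r.∀s.B): entailed.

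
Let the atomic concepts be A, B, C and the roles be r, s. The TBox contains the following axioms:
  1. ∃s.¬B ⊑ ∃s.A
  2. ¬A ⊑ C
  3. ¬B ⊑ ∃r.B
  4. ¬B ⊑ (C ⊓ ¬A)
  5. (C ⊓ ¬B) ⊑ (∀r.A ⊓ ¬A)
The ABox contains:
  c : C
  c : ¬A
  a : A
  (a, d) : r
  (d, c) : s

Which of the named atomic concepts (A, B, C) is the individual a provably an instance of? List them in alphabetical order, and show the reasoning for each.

{A, B}

1. a : A?  L(a) = {A} ∪ {¬A}
   clash {A, ¬A} at a — a ∈ A
2. a : B?  L(a) = {A} ∪ {¬B}
   clash {A, ¬A} at a — a ∈ B
3. a : C?  L(a) = {A} ∪ {¬C}
   open: L(a) ⊇ {A, B, ¬C, ∀s.B} — a ∉ C possible
4. Entailed for a: {A, B}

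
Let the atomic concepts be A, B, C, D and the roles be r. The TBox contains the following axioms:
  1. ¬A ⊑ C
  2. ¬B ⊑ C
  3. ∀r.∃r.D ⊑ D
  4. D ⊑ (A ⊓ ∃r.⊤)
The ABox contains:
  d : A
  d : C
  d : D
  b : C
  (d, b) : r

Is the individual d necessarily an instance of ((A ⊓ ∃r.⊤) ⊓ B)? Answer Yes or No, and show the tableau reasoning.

No

1. d : ((A ⊓ ∃r.⊤) ⊓ B)?  L(d) = {A, C, D} ∪ {((¬A ⊔ ∀r.⊥) ⊔ ¬B)}
   apply at d: D⊑(A ⊓ ∃r.⊤)
   open: L(d) ⊇ {A, C, D, ¬B, ∃r.⊤} (+ ∃-successors) — d ∉ ((A ⊓ ∃r.⊤) ⊓ B) possible
2. Hence d : ((A ⊓ ∃r.⊤) ⊓ B): not entailed.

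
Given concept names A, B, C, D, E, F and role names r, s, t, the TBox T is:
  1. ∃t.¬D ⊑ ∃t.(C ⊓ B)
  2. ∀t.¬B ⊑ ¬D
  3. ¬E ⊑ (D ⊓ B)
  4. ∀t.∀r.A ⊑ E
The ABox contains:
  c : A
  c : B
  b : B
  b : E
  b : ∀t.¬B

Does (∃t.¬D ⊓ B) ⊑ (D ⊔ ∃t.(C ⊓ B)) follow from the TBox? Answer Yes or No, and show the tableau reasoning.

1. (∃t.¬D ⊓ B) ⊑ (D ⊔ ∃t.(C ⊓ B))  ⇔  ((∃t.¬D ⊓ B) ⊓ (¬D ⊓ ∀t.(¬C ⊔ ¬B))) unsat w.r.t. T
   all branches close; clash {D, ¬D} at x₀
2. Hence (∃t.¬D ⊓ B) ⊑ (D ⊔ ∃t.(C ⊓ B)): entailed.

Yes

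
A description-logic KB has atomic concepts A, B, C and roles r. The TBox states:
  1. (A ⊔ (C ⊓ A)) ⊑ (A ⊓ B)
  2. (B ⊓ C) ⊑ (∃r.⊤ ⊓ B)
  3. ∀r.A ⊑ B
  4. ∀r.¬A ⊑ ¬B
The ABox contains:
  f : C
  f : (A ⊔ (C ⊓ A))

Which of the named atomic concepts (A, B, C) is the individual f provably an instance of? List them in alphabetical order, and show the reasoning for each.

1. f : A?  L(f) = {C, (A ⊔ (C ⊓ A))} ∪ {¬A}
   clash {A, ¬A} at f — f ∈ A
2. f : B?  L(f) = {C, (A ⊔ (C ⊓ A))} ∪ {¬B}
   clash {B, ¬B} at f — f ∈ B
3. f : C?  L(f) = {C, (A ⊔ (C ⊓ A))} ∪ {¬C}
   clash {C, ¬C} at f — f ∈ C
4. Entailed for f: {A, B, C}

{A, B, C}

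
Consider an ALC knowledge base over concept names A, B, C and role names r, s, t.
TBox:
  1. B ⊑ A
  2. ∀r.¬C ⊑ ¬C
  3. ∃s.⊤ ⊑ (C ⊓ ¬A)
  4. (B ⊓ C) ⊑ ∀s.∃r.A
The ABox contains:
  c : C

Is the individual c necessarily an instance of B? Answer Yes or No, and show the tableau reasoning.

1. c : B?  L(c) = {C} ∪ {¬B}
   open: L(c) ⊇ {C, ¬B, ∀s.⊥, ∃r.C} (+ ∃-successors) — c ∉ B possible
2. Hence c : B: not entailed.

No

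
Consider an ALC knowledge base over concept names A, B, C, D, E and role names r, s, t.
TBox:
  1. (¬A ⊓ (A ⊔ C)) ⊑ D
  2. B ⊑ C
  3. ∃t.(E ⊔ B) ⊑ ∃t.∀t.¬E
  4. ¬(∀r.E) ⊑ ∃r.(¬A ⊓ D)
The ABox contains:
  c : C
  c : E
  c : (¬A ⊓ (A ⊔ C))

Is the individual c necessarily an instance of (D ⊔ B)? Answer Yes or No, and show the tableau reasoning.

1. c : (D ⊔ B)?  L(c) = {C, E, (¬A ⊓ (A ⊔ C))} ∪ {(¬D ⊓ ¬B)}
   clash {D, ¬D} at c — c ∈ (D ⊔ B)
2. Hence c : (D ⊔ B): entailed.

Yes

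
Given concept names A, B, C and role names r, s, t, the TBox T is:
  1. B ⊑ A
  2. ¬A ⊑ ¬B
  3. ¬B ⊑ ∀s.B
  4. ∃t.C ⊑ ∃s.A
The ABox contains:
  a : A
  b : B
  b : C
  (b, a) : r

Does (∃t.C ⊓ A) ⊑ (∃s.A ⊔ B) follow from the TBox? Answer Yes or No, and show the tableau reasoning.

1. (∃t.C ⊓ A) ⊑ (∃s.A ⊔ B)  ⇔  ((∃t.C ⊓ A) ⊓ (∀s.¬A ⊓ ¬B)) unsat w.r.t. T
   all branches close; clash {A, ¬A} at an ∃-successor
2. Hence (∃t.C ⊓ A) ⊑ (∃s.A ⊔ B): entailed.

Yes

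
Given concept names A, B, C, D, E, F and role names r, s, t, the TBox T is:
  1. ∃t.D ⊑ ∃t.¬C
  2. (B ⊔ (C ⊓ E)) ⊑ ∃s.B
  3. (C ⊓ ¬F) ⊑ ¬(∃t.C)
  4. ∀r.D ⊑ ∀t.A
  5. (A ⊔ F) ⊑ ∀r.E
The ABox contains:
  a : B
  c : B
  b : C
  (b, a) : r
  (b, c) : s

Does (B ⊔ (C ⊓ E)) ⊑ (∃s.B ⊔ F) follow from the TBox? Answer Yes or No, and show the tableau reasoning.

1. (B ⊔ (C ⊓ E)) ⊑ (∃s.B ⊔ F)  ⇔  ((B ⊔ (C ⊓ E)) ⊓ (∀s.¬B ⊓ ¬F)) unsat w.r.t. T
   all branches close; clash {B, ¬B} at an ∃-successor
2. Hence (B ⊔ (C ⊓ E)) ⊑ (∃s.B ⊔ F): entailed.

Yes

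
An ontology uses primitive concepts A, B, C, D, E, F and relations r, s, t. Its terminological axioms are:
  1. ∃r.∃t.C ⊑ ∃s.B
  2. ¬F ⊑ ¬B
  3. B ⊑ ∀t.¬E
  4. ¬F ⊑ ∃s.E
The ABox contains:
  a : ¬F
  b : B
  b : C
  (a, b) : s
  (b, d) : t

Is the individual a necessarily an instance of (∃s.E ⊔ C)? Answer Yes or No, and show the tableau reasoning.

Yes

1. a : (∃s.E ⊔ C)?  L(a) = {¬F} ∪ {(∀s.¬E ⊓ ¬C)}
   clash {E, ¬E} at an ∃-successor — a ∈ (∃s.E ⊔ C)
2. Hence a : (∃s.E ⊔ C): entailed.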